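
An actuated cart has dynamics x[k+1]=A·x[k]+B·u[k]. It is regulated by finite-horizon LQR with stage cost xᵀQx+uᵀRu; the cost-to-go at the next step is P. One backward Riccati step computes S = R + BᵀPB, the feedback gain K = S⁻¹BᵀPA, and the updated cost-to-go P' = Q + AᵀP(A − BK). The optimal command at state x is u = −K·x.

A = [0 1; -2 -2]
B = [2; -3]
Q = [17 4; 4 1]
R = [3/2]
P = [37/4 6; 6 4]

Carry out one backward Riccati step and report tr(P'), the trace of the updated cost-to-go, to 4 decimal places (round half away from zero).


BᵀP = [0.5000 0.0000]
S = R + BᵀPB = [3/2] + [1.0000] = [2.5000]
BᵀPA = [0.0000 0.5000]
K = S⁻¹·BᵀPA = [0.0000 0.2000]
A−BK = [0.0000 0.6000; -2.0000 -1.4000]
AᵀP(A−BK) = [16.0000 4.0000; 4.0000 1.1500]
P' = Q + AᵀP(A−BK) = [33.0000 8.0000; 8.0000 2.1500]
tr(P') = 35.1500

35.1500


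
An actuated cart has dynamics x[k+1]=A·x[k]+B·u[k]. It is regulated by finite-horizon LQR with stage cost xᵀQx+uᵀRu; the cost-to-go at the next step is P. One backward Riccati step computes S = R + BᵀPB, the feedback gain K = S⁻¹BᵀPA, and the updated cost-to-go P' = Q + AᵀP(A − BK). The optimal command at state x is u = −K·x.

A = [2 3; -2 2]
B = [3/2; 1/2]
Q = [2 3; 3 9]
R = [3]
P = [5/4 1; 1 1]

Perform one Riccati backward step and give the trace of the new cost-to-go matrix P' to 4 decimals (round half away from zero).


22.8099

BᵀP = [2.3750 2.0000]
S = R + BᵀPB = [3] + [4.5625] = [7.5625]
BᵀPA = [0.7500 11.1250]
K = S⁻¹·BᵀPA = [0.0992 1.4711]
A−BK = [1.8512 0.7934; -2.0496 1.2645]
AᵀP(A−BK) = [0.9256 0.3967; 0.3967 10.8843]
P' = Q + AᵀP(A−BK) = [2.9256 3.3967; 3.3967 19.8843]
tr(P') = 22.8099


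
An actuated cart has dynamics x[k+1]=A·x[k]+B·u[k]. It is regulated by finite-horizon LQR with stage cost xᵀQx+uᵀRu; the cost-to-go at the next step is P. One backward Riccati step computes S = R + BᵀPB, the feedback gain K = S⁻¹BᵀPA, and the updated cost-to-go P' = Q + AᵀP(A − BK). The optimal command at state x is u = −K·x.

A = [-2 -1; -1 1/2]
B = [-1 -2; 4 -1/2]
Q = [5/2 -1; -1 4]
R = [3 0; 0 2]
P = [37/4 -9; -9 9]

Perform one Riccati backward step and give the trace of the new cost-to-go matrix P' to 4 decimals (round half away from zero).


BᵀP = [-45.2500 45.0000; -14.0000 13.5000]
S = R + BᵀPB = [3 0; 0 2] + [225.2500 68.0000; 68.0000 21.2500] = [228.2500 68.0000; 68.0000 23.2500]
BᵀPA = [45.5000 67.7500; 14.5000 20.7500]
K = S⁻¹·BᵀPA = [0.1053 0.2405; 0.3158 0.1892]
A−BK = [-1.2632 -0.3811; -1.2632 -0.3672]
AᵀP(A−BK) = [0.6316 0.3158; 0.3158 0.2831]
P' = Q + AᵀP(A−BK) = [3.1316 -0.6842; -0.6842 4.2831]
tr(P') = 7.4147

7.4147


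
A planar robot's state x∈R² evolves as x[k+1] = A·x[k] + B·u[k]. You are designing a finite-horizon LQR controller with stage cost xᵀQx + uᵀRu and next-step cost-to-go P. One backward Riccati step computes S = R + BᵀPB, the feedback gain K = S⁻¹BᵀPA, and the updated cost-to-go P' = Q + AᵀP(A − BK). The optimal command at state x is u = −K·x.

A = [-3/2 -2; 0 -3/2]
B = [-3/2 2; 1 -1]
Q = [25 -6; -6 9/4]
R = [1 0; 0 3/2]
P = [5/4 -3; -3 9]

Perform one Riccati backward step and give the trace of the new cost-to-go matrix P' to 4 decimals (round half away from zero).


BᵀP = [-4.8750 13.5000; 5.5000 -15.0000]
S = R + BᵀPB = [1 0; 0 3/2] + [20.8125 -23.2500; -23.2500 26.0000] = [21.8125 -23.2500; -23.2500 27.5000]
BᵀPA = [7.3125 -10.5000; -8.2500 11.5000]
K = S⁻¹·BᵀPA = [0.1566 -0.3606; -0.1676 0.1133]
A−BK = [-0.9299 -2.7675; -0.3242 -1.0261]
AᵀP(A−BK) = [0.2847 0.5717; 0.5717 2.1606]
P' = Q + AᵀP(A−BK) = [25.2847 -5.4283; -5.4283 4.4106]
tr(P') = 29.6953

29.6953


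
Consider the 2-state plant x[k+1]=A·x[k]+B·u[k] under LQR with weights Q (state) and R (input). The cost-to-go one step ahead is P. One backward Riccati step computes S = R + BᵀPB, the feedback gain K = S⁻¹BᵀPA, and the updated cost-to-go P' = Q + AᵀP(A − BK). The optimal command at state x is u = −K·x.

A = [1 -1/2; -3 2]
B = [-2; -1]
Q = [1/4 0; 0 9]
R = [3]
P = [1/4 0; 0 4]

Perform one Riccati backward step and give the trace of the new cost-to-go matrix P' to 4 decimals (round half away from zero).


37.5234

BᵀP = [-0.5000 -4.0000]
S = R + BᵀPB = [3] + [5.0000] = [8.0000]
BᵀPA = [11.5000 -7.7500]
K = S⁻¹·BᵀPA = [1.4375 -0.9688]
A−BK = [3.8750 -2.4375; -1.5625 1.0313]
AᵀP(A−BK) = [19.7188 -12.9844; -12.9844 8.5547]
P' = Q + AᵀP(A−BK) = [19.9688 -12.9844; -12.9844 17.5547]
tr(P') = 37.5234


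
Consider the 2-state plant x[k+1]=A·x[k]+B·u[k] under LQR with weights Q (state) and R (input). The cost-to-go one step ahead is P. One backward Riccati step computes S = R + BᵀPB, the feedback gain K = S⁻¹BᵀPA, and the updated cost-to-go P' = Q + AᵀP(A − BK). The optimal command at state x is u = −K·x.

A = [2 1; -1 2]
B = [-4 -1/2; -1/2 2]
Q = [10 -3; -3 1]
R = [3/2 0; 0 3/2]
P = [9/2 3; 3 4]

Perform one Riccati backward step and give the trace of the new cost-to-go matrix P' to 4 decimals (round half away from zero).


12.9491

BᵀP = [-19.5000 -14.0000; 3.7500 6.5000]
S = R + BᵀPB = [3/2 0; 0 3/2] + [85.0000 -18.2500; -18.2500 11.1250] = [86.5000 -18.2500; -18.2500 12.6250]
BᵀPA = [-25.0000 -47.5000; 1.0000 16.7500]
K = S⁻¹·BᵀPA = [-0.3918 -0.3874; -0.4872 0.7668]
A−BK = [0.1892 -0.1660; -0.2216 0.2727]
AᵀP(A−BK) = [0.6922 -0.4506; -0.4506 1.2569]
P' = Q + AᵀP(A−BK) = [10.6922 -3.4506; -3.4506 2.2569]
tr(P') = 12.9491


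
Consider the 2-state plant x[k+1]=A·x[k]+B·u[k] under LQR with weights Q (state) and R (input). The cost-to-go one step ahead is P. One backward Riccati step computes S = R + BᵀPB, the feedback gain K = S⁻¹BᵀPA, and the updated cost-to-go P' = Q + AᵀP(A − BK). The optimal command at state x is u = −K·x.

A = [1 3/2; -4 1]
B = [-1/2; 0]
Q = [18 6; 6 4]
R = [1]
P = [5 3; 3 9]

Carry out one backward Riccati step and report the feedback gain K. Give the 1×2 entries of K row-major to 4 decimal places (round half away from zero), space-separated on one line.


BᵀP = [-2.5000 -1.5000]
S = R + BᵀPB = [1] + [1.2500] = [2.2500]
BᵀPA = [3.5000 -5.2500]
K = S⁻¹·BᵀPA = [1.5556 -2.3333]
A−BK = [1.7778 0.3333; -4.0000 1.0000]
AᵀP(A−BK) = [119.5556 -35.3333; -35.3333 17.0000]
P' = Q + AᵀP(A−BK) = [137.5556 -29.3333; -29.3333 21.0000]
tr(P') = 158.5556

1.5556 -2.3333


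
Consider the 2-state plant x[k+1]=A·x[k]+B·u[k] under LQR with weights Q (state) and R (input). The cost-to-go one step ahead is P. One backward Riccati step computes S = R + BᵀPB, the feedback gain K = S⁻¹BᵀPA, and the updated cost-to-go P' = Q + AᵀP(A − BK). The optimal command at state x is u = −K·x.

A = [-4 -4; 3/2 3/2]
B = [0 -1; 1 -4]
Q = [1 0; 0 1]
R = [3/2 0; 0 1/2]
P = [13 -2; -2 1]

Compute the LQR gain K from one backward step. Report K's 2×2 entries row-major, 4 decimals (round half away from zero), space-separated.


5.4538 5.4538 2.0672 2.0672

BᵀP = [-2.0000 1.0000; -5.0000 -2.0000]
S = R + BᵀPB = [3/2 0; 0 1/2] + [1.0000 -2.0000; -2.0000 13.0000] = [2.5000 -2.0000; -2.0000 13.5000]
BᵀPA = [9.5000 9.5000; 17.0000 17.0000]
K = S⁻¹·BᵀPA = [5.4538 5.4538; 2.0672 2.0672]
A−BK = [-1.9328 -1.9328; 4.3151 4.3151]
AᵀP(A−BK) = [147.2962 147.2962; 147.2962 147.2962]
P' = Q + AᵀP(A−BK) = [148.2962 147.2962; 147.2962 148.2962]
tr(P') = 296.5924


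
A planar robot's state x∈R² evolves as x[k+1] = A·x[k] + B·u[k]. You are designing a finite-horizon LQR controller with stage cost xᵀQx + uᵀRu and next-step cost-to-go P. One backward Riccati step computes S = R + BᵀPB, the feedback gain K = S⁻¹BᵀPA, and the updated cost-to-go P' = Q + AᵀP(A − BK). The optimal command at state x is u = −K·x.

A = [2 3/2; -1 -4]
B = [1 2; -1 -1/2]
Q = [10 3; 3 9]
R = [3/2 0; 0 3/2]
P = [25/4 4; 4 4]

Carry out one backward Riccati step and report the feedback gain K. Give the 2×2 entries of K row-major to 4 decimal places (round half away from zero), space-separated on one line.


BᵀP = [2.2500 0.0000; 10.5000 6.0000]
S = R + BᵀPB = [3/2 0; 0 3/2] + [2.2500 4.5000; 4.5000 18.0000] = [3.7500 4.5000; 4.5000 19.5000]
BᵀPA = [4.5000 3.3750; 15.0000 -8.2500]
K = S⁻¹·BᵀPA = [0.3830 1.9468; 0.6809 -0.8723]
A−BK = [0.2553 1.2979; -0.2766 -2.4894]
AᵀP(A−BK) = [1.0638 1.0745; 1.0745 16.2952]
P' = Q + AᵀP(A−BK) = [11.0638 4.0745; 4.0745 25.2952]
tr(P') = 36.3590

0.3830 1.9468 0.6809 -0.8723


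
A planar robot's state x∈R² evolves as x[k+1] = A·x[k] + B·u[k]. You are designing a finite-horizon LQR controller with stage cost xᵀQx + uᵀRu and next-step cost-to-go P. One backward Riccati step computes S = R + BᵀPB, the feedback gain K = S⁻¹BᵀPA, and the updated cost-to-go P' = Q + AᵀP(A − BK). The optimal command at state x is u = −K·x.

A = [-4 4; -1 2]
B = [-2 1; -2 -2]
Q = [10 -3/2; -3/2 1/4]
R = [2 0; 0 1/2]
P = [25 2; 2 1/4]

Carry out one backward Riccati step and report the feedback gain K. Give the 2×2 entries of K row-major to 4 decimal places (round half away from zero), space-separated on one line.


1.3130 -1.4023 -1.4278 1.2918

BᵀP = [-54.0000 -4.5000; 21.0000 1.5000]
S = R + BᵀPB = [2 0; 0 1/2] + [117.0000 -45.0000; -45.0000 18.0000] = [119.0000 -45.0000; -45.0000 18.5000]
BᵀPA = [220.5000 -225.0000; -85.5000 87.0000]
K = S⁻¹·BᵀPA = [1.3130 -1.4023; -1.4278 1.2918]
A−BK = [0.0538 -0.0963; -1.2295 1.7790]
AᵀP(A−BK) = [4.6530 -4.8527; -4.8527 5.1048]
P' = Q + AᵀP(A−BK) = [14.6530 -6.3527; -6.3527 5.3548]
tr(P') = 20.0078


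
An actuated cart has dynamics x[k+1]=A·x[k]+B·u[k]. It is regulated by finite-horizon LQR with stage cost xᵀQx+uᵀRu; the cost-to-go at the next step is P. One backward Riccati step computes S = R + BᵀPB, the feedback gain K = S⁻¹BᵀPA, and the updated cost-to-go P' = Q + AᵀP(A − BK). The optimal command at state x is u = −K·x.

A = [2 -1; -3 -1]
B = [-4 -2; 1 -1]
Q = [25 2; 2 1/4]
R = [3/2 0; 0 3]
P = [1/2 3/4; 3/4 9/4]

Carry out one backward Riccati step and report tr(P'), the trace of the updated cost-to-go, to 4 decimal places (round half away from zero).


BᵀP = [-1.2500 -0.7500; -1.7500 -3.7500]
S = R + BᵀPB = [3/2 0; 0 3] + [4.2500 3.2500; 3.2500 7.2500] = [5.7500 3.2500; 3.2500 10.2500]
BᵀPA = [-0.2500 2.0000; 7.7500 5.5000]
K = S⁻¹·BᵀPA = [-0.5736 0.0543; 0.9380 0.5194]
A−BK = [1.5814 0.2558; -1.4884 -0.5349]
AᵀP(A−BK) = [5.8372 2.4884; 2.4884 1.2849]
P' = Q + AᵀP(A−BK) = [30.8372 4.4884; 4.4884 1.5349]
tr(P') = 32.3721

32.3721


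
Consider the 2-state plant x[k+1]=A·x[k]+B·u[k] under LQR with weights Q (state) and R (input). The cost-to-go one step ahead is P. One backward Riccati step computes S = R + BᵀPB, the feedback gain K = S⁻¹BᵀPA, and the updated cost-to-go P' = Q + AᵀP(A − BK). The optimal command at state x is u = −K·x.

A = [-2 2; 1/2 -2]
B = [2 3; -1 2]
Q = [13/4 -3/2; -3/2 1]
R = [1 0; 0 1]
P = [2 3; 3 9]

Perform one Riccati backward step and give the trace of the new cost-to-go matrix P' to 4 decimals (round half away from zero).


BᵀP = [1.0000 -3.0000; 12.0000 27.0000]
S = R + BᵀPB = [1 0; 0 1] + [5.0000 -3.0000; -3.0000 90.0000] = [6.0000 -3.0000; -3.0000 91.0000]
BᵀPA = [-3.5000 8.0000; -10.5000 -30.0000]
K = S⁻¹·BᵀPA = [-0.6518 1.1881; -0.1369 -0.2905]
A−BK = [-0.2858 0.4953; 0.1220 -0.2309]
AᵀP(A−BK) = [0.5317 -0.8920; -0.8920 1.7803]
P' = Q + AᵀP(A−BK) = [3.7817 -2.3920; -2.3920 2.7803]
tr(P') = 6.5619

6.5619


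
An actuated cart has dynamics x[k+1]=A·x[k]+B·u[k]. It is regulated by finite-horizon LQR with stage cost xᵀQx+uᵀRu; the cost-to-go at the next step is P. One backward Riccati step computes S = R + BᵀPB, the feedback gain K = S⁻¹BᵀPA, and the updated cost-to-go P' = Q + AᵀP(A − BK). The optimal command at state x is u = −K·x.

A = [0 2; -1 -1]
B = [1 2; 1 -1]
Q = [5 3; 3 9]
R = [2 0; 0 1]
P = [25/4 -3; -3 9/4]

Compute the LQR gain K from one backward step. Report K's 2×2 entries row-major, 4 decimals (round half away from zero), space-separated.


BᵀP = [3.2500 -0.7500; 15.5000 -8.2500]
S = R + BᵀPB = [2 0; 0 1] + [2.5000 7.2500; 7.2500 39.2500] = [4.5000 7.2500; 7.2500 40.2500]
BᵀPA = [0.7500 7.2500; 8.2500 39.2500]
K = S⁻¹·BᵀPA = [-0.2304 0.0564; 0.2465 0.9650]
A−BK = [-0.2625 0.0136; -0.5231 -0.0914]
AᵀP(A−BK) = [0.3894 0.2465; 0.2465 0.9650]
P' = Q + AᵀP(A−BK) = [5.3894 3.2465; 3.2465 9.9650]
tr(P') = 15.3544

-0.2304 0.0564 0.2465 0.9650


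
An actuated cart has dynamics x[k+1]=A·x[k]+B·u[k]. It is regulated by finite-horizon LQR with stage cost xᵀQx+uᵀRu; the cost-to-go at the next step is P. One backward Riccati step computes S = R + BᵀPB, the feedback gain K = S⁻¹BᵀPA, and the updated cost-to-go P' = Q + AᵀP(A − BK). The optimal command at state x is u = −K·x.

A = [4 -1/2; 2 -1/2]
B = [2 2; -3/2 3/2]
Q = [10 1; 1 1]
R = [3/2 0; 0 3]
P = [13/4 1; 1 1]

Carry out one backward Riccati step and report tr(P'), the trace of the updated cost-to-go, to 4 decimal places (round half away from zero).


18.1691

BᵀP = [5.0000 0.5000; 8.0000 3.5000]
S = R + BᵀPB = [3/2 0; 0 3] + [9.2500 10.7500; 10.7500 21.2500] = [10.7500 10.7500; 10.7500 24.2500]
BᵀPA = [21.0000 -2.7500; 39.0000 -5.7500]
K = S⁻¹·BᵀPA = [0.6202 -0.0336; 1.3333 -0.2222]
A−BK = [0.0930 0.0116; 0.9302 -0.2171]
AᵀP(A−BK) = [6.9767 -1.1279; -1.1279 0.1923]
P' = Q + AᵀP(A−BK) = [16.9767 -0.1279; -0.1279 1.1923]
tr(P') = 18.1691


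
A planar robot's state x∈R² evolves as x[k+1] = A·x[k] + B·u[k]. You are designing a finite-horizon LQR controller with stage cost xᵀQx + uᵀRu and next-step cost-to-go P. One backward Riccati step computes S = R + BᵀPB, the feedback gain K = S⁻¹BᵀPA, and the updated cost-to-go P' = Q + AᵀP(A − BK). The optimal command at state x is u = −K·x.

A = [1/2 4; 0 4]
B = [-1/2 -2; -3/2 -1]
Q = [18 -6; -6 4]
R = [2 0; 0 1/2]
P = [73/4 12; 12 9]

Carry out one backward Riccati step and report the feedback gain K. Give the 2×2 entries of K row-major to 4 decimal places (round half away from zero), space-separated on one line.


BᵀP = [-27.1250 -19.5000; -48.5000 -33.0000]
S = R + BᵀPB = [2 0; 0 1/2] + [42.8125 73.7500; 73.7500 130.0000] = [44.8125 73.7500; 73.7500 130.5000]
BᵀPA = [-13.5625 -186.5000; -24.2500 -326.0000]
K = S⁻¹·BᵀPA = [0.0453 -0.7232; -0.2114 -2.0894]
A−BK = [0.0998 -0.5404; -0.1435 0.8259]
AᵀP(A−BK) = [0.0498 0.0241; 0.0241 3.9856]
P' = Q + AᵀP(A−BK) = [18.0498 -5.9759; -5.9759 7.9856]
tr(P') = 26.0355

0.0453 -0.7232 -0.2114 -2.0894


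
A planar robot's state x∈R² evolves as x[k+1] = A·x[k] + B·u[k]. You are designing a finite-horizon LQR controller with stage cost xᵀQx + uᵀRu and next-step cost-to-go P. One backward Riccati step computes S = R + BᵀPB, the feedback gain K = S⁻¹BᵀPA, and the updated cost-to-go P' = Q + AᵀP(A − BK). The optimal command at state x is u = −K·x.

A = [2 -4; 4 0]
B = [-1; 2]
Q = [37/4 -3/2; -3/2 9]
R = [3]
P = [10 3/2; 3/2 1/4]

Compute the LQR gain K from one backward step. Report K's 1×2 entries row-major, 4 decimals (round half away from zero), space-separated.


-2.2500 3.5000

BᵀP = [-7.0000 -1.0000]
S = R + BᵀPB = [3] + [5.0000] = [8.0000]
BᵀPA = [-18.0000 28.0000]
K = S⁻¹·BᵀPA = [-2.2500 3.5000]
A−BK = [-0.2500 -0.5000; 8.5000 -7.0000]
AᵀP(A−BK) = [27.5000 -41.0000; -41.0000 62.0000]
P' = Q + AᵀP(A−BK) = [36.7500 -42.5000; -42.5000 71.0000]
tr(P') = 107.7500


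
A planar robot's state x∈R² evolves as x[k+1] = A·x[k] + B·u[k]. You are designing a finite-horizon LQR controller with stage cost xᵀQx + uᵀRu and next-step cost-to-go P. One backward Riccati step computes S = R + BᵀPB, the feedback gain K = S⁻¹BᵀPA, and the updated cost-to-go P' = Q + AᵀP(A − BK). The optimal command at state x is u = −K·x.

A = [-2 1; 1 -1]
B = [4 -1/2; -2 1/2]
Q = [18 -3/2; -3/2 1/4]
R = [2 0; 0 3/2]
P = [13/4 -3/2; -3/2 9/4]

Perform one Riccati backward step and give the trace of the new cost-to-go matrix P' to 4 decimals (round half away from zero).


BᵀP = [16.0000 -10.5000; -2.3750 1.8750]
S = R + BᵀPB = [2 0; 0 3/2] + [85.0000 -13.2500; -13.2500 2.1250] = [87.0000 -13.2500; -13.2500 3.6250]
BᵀPA = [-42.5000 26.5000; 6.6250 -4.2500]
K = S⁻¹·BᵀPA = [-0.4741 0.2843; 0.0948 -0.1332]
A−BK = [-0.0563 -0.2038; 0.0045 -0.3648]
AᵀP(A−BK) = [0.4741 -0.2843; -0.2843 0.3996]
P' = Q + AᵀP(A−BK) = [18.4741 -1.7843; -1.7843 0.6496]
tr(P') = 19.1237

19.1237


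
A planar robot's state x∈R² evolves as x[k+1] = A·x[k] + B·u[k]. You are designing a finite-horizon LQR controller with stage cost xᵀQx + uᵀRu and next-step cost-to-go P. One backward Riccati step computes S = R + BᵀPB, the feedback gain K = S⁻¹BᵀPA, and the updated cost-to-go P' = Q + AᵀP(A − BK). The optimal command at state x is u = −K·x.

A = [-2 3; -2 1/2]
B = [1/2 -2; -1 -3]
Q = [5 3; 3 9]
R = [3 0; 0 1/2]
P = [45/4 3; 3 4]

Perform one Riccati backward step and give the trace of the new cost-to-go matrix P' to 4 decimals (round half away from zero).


BᵀP = [2.6250 -2.5000; -31.5000 -18.0000]
S = R + BᵀPB = [3 0; 0 1/2] + [3.8125 2.2500; 2.2500 117.0000] = [6.8125 2.2500; 2.2500 117.5000]
BᵀPA = [-0.2500 6.6250; 99.0000 -103.5000]
K = S⁻¹·BᵀPA = [-0.3170 1.2714; 0.8486 -0.9052]
A−BK = [-0.1443 0.5539; 0.2289 -0.9442]
AᵀP(A−BK) = [0.9071 -2.5676; -2.5676 9.1387]
P' = Q + AᵀP(A−BK) = [5.9071 0.4324; 0.4324 18.1387]
tr(P') = 24.0458

24.0458


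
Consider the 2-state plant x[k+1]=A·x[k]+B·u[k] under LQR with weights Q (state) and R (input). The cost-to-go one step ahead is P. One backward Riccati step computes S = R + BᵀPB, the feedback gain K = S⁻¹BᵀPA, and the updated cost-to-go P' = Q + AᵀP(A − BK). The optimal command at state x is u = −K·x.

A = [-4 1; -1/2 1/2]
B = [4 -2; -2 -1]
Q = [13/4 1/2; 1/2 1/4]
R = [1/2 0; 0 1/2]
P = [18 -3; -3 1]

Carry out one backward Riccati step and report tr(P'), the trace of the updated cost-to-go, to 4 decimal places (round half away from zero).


BᵀP = [78.0000 -14.0000; -33.0000 5.0000]
S = R + BᵀPB = [1/2 0; 0 1/2] + [340.0000 -142.0000; -142.0000 61.0000] = [340.5000 -142.0000; -142.0000 61.5000]
BᵀPA = [-305.0000 71.0000; 129.5000 -30.5000]
K = S⁻¹·BᵀPA = [-0.4744 0.0457; 1.0103 -0.3904]
A−BK = [-0.0818 0.0364; -0.4385 0.2010]
AᵀP(A−BK) = [0.7204 -0.2526; -0.2526 0.0976]
P' = Q + AᵀP(A−BK) = [3.9704 0.2474; 0.2474 0.3476]
tr(P') = 4.3180

4.3180


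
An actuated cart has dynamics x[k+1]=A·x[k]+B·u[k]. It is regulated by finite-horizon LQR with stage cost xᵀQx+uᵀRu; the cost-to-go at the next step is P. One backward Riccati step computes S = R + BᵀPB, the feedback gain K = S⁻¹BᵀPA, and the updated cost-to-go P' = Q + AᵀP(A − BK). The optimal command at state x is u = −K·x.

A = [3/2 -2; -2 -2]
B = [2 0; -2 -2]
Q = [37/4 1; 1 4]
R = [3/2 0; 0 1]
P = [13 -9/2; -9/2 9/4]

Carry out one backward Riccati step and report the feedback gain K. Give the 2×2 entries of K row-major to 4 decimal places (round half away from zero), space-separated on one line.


0.7324 -0.7305 0.2725 1.0723

BᵀP = [35.0000 -13.5000; 9.0000 -4.5000]
S = R + BᵀPB = [3/2 0; 0 1] + [97.0000 27.0000; 27.0000 9.0000] = [98.5000 27.0000; 27.0000 10.0000]
BᵀPA = [79.5000 -43.0000; 22.5000 -9.0000]
K = S⁻¹·BᵀPA = [0.7324 -0.7305; 0.2725 1.0723]
A−BK = [0.0352 -0.5391; 0.0098 -1.3164]
AᵀP(A−BK) = [0.8921 -0.5537; -0.5537 3.2402]
P' = Q + AᵀP(A−BK) = [10.1421 0.4463; 0.4463 7.2402]
tr(P') = 17.3823


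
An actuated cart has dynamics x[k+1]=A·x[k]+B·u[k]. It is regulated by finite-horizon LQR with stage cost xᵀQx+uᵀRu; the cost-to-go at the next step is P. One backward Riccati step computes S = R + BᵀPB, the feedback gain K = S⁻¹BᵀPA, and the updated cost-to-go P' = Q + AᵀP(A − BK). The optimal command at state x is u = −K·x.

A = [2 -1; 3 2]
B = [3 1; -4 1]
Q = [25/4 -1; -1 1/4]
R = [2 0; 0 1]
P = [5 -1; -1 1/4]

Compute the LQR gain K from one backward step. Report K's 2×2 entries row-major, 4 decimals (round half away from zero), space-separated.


0.2587 -0.3440 0.4400 -0.0800

BᵀP = [19.0000 -4.0000; 4.0000 -0.7500]
S = R + BᵀPB = [2 0; 0 1] + [73.0000 15.0000; 15.0000 3.2500] = [75.0000 15.0000; 15.0000 4.2500]
BᵀPA = [26.0000 -27.0000; 5.7500 -5.5000]
K = S⁻¹·BᵀPA = [0.2587 -0.3440; 0.4400 -0.0800]
A−BK = [0.7840 0.1120; 3.5947 0.7040]
AᵀP(A−BK) = [0.9947 -0.0960; -0.0960 0.2720]
P' = Q + AᵀP(A−BK) = [7.2447 -1.0960; -1.0960 0.5220]
tr(P') = 7.7667


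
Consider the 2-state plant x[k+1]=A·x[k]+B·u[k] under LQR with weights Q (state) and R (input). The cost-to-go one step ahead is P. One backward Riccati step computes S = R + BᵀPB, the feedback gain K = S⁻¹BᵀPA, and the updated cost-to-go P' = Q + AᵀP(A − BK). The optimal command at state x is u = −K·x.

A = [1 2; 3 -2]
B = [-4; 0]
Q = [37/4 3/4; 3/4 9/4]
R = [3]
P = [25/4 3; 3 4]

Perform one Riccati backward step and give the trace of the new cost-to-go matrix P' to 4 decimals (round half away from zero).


46.0607

BᵀP = [-25.0000 -12.0000]
S = R + BᵀPB = [3] + [100.0000] = [103.0000]
BᵀPA = [-61.0000 -26.0000]
K = S⁻¹·BᵀPA = [-0.5922 -0.2524]
A−BK = [-1.3689 0.9903; 3.0000 -2.0000]
AᵀP(A−BK) = [24.1238 -14.8981; -14.8981 10.4369]
P' = Q + AᵀP(A−BK) = [33.3738 -14.1481; -14.1481 12.6869]
tr(P') = 46.0607


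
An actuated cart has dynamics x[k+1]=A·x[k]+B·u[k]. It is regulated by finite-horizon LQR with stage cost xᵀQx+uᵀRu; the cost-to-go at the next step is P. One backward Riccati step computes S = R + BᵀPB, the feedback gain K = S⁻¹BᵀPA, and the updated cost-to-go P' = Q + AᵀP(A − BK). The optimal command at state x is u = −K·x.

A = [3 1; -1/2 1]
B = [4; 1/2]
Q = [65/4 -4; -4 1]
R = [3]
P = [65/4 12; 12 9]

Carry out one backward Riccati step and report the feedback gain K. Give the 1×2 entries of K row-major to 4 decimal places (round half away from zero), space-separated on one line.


0.5962 0.3943

BᵀP = [71.0000 52.5000]
S = R + BᵀPB = [3] + [310.2500] = [313.2500]
BᵀPA = [186.7500 123.5000]
K = S⁻¹·BᵀPA = [0.5962 0.3943]
A−BK = [0.6153 -0.5770; -0.7981 0.8029]
AᵀP(A−BK) = [1.1654 0.6231; 0.6231 0.5597]
P' = Q + AᵀP(A−BK) = [17.4154 -3.3769; -3.3769 1.5597]
tr(P') = 18.9751


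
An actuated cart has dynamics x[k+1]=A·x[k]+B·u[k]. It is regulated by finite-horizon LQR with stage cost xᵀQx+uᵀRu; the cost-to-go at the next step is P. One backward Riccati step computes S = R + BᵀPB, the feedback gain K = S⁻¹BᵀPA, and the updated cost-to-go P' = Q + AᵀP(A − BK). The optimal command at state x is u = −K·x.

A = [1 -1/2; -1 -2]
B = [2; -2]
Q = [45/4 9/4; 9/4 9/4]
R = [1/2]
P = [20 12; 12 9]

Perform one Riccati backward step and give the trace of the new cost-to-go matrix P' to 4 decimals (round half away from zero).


59.1098

BᵀP = [16.0000 6.0000]
S = R + BᵀPB = [1/2] + [20.0000] = [20.5000]
BᵀPA = [10.0000 -20.0000]
K = S⁻¹·BᵀPA = [0.4878 -0.9756]
A−BK = [0.0244 1.4512; -0.0244 -3.9512]
AᵀP(A−BK) = [0.1220 -0.2439; -0.2439 45.4878]
P' = Q + AᵀP(A−BK) = [11.3720 2.0061; 2.0061 47.7378]
tr(P') = 59.1098


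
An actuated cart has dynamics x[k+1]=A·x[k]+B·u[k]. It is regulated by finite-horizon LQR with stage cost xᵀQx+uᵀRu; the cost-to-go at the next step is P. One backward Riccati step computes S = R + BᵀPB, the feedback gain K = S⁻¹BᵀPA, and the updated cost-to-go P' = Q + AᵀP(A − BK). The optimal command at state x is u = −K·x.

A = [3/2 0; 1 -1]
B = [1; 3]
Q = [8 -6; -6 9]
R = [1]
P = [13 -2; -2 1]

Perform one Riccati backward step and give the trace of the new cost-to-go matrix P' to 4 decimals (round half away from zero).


BᵀP = [7.0000 1.0000]
S = R + BᵀPB = [1] + [10.0000] = [11.0000]
BᵀPA = [11.5000 -1.0000]
K = S⁻¹·BᵀPA = [1.0455 -0.0909]
A−BK = [0.4545 0.0909; -2.1364 -0.7273]
AᵀP(A−BK) = [12.2273 3.0455; 3.0455 0.9091]
P' = Q + AᵀP(A−BK) = [20.2273 -2.9545; -2.9545 9.9091]
tr(P') = 30.1364

30.1364


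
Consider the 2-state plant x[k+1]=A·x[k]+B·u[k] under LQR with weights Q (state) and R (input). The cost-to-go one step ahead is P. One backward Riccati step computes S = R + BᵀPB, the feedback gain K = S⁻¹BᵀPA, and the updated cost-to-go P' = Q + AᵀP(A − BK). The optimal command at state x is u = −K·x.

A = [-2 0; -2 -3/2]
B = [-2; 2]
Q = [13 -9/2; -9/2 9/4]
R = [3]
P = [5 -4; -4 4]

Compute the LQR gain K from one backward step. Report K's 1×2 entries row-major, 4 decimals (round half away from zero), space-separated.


0.0563 -0.3380

BᵀP = [-18.0000 16.0000]
S = R + BᵀPB = [3] + [68.0000] = [71.0000]
BᵀPA = [4.0000 -24.0000]
K = S⁻¹·BᵀPA = [0.0563 -0.3380]
A−BK = [-1.8873 -0.6761; -2.1127 -0.8239]
AᵀP(A−BK) = [3.7746 1.3521; 1.3521 0.8873]
P' = Q + AᵀP(A−BK) = [16.7746 -3.1479; -3.1479 3.1373]
tr(P') = 19.9120


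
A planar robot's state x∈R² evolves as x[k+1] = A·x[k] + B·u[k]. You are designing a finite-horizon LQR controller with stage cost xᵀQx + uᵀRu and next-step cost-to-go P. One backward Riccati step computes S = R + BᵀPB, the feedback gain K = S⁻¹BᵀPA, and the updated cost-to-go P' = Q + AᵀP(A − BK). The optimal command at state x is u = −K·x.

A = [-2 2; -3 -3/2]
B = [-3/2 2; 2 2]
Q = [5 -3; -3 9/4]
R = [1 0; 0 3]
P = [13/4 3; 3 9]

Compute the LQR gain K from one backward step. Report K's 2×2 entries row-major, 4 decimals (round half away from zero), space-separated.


BᵀP = [1.1250 13.5000; 12.5000 24.0000]
S = R + BᵀPB = [1 0; 0 3] + [25.3125 29.2500; 29.2500 73.0000] = [26.3125 29.2500; 29.2500 76.0000]
BᵀPA = [-42.7500 -18.0000; -97.0000 -11.0000]
K = S⁻¹·BᵀPA = [-0.3599 -0.9144; -1.1378 0.2072]
A−BK = [-0.2642 0.2140; -0.0046 -0.0856]
AᵀP(A−BK) = [4.2477 -0.4935; -0.4935 1.0698]
P' = Q + AᵀP(A−BK) = [9.2477 -3.4935; -3.4935 3.3198]
tr(P') = 12.5675

-0.3599 -0.9144 -1.1378 0.2072


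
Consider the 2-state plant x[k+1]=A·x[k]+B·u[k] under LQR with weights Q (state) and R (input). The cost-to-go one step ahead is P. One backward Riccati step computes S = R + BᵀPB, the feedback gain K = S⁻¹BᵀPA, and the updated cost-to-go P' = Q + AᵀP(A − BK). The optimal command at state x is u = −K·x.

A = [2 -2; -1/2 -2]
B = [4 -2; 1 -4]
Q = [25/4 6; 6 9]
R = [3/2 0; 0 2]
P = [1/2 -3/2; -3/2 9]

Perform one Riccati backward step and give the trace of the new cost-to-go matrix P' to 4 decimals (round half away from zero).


16.2879

BᵀP = [0.5000 3.0000; 5.0000 -33.0000]
S = R + BᵀPB = [3/2 0; 0 2] + [5.0000 -13.0000; -13.0000 122.0000] = [6.5000 -13.0000; -13.0000 124.0000]
BᵀPA = [-0.5000 -7.0000; 26.5000 56.0000]
K = S⁻¹·BᵀPA = [0.4435 -0.2198; 0.2602 0.4286]
A−BK = [0.7465 -0.2637; 0.0973 -0.0659]
AᵀP(A−BK) = [0.5763 0.0330; 0.0330 0.4615]
P' = Q + AᵀP(A−BK) = [6.8263 6.0330; 6.0330 9.4615]
tr(P') = 16.2879


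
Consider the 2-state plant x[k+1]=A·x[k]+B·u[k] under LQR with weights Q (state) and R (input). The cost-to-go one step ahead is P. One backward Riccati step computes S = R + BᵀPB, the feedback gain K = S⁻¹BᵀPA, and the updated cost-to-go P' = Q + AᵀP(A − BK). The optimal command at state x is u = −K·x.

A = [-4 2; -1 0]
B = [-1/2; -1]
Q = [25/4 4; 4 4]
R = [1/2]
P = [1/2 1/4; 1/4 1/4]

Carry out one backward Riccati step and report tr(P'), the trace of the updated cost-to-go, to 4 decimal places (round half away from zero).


16.5972

BᵀP = [-0.5000 -0.3750]
S = R + BᵀPB = [1/2] + [0.6250] = [1.1250]
BᵀPA = [2.3750 -1.0000]
K = S⁻¹·BᵀPA = [2.1111 -0.8889]
A−BK = [-2.9444 1.5556; 1.1111 -0.8889]
AᵀP(A−BK) = [5.2361 -2.3889; -2.3889 1.1111]
P' = Q + AᵀP(A−BK) = [11.4861 1.6111; 1.6111 5.1111]
tr(P') = 16.5972


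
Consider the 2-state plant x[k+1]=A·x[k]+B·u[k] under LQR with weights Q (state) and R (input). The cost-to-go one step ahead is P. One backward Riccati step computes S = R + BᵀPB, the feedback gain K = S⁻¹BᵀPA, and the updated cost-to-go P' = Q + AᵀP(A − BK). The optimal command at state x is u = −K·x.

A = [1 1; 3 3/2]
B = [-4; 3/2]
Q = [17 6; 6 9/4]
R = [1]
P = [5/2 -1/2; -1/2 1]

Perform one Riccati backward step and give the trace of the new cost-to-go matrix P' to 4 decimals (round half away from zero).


BᵀP = [-10.7500 3.5000]
S = R + BᵀPB = [1] + [48.2500] = [49.2500]
BᵀPA = [-0.2500 -5.5000]
K = S⁻¹·BᵀPA = [-0.0051 -0.1117]
A−BK = [0.9797 0.5533; 3.0076 1.6675]
AᵀP(A−BK) = [8.4987 4.7221; 4.7221 2.6358]
P' = Q + AᵀP(A−BK) = [25.4987 10.7221; 10.7221 4.8858]
tr(P') = 30.3845

30.3845


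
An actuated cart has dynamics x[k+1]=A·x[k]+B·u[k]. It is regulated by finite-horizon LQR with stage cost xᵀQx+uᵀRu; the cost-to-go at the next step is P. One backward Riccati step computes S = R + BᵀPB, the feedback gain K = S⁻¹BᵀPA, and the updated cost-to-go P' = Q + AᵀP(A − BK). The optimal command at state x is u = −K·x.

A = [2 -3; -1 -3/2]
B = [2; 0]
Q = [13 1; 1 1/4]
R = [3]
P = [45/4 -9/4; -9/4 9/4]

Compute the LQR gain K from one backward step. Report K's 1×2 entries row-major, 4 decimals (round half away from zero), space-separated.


1.0313 -1.2656

BᵀP = [22.5000 -4.5000]
S = R + BᵀPB = [3] + [45.0000] = [48.0000]
BᵀPA = [49.5000 -60.7500]
K = S⁻¹·BᵀPA = [1.0313 -1.2656]
A−BK = [-0.0625 -0.4688; -1.0000 -1.5000]
AᵀP(A−BK) = [5.2031 -1.4766; -1.4766 9.1758]
P' = Q + AᵀP(A−BK) = [18.2031 -0.4766; -0.4766 9.4258]
tr(P') = 27.6289


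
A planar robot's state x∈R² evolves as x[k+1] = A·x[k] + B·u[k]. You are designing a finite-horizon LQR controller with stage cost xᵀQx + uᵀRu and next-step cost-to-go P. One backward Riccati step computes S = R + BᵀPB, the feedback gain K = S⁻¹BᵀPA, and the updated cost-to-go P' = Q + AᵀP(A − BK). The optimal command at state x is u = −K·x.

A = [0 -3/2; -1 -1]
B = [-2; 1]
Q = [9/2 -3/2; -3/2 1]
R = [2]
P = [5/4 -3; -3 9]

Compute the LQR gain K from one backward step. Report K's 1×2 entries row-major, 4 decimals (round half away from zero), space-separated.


BᵀP = [-5.5000 15.0000]
S = R + BᵀPB = [2] + [26.0000] = [28.0000]
BᵀPA = [-15.0000 -6.7500]
K = S⁻¹·BᵀPA = [-0.5357 -0.2411]
A−BK = [-1.0714 -1.9821; -0.4643 -0.7589]
AᵀP(A−BK) = [0.9643 0.8839; 0.8839 1.1853]
P' = Q + AᵀP(A−BK) = [5.4643 -0.6161; -0.6161 2.1853]
tr(P') = 7.6496

-0.5357 -0.2411


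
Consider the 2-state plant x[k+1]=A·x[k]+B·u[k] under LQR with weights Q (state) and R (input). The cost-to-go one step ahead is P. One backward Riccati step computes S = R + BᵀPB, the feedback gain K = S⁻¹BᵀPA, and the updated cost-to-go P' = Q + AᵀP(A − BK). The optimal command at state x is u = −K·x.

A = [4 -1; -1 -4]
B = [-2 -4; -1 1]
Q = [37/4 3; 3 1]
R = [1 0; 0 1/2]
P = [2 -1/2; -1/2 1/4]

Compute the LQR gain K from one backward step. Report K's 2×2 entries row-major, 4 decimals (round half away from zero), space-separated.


BᵀP = [-3.5000 0.7500; -8.5000 2.2500]
S = R + BᵀPB = [1 0; 0 1/2] + [6.2500 14.7500; 14.7500 36.2500] = [7.2500 14.7500; 14.7500 36.7500]
BᵀPA = [-14.7500 0.5000; -36.2500 -0.5000]
K = S⁻¹·BᵀPA = [-0.1509 0.5269; -0.9258 -0.2251]
A−BK = [-0.0051 -0.8465; -0.2251 -3.2481]
AᵀP(A−BK) = [0.4629 0.1125; 0.1125 1.6240]
P' = Q + AᵀP(A−BK) = [9.7129 3.1125; 3.1125 2.6240]
tr(P') = 12.3370

-0.1509 0.5269 -0.9258 -0.2251


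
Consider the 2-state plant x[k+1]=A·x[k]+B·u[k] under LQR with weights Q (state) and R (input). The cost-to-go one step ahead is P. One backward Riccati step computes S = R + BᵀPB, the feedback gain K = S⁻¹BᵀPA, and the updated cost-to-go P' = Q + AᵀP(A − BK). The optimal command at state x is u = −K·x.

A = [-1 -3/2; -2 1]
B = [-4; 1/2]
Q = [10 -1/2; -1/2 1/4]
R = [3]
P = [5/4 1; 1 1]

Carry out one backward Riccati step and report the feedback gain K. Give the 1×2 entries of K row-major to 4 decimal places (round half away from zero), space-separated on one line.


0.5974 0.1688

BᵀP = [-4.5000 -3.5000]
S = R + BᵀPB = [3] + [16.2500] = [19.2500]
BᵀPA = [11.5000 3.2500]
K = S⁻¹·BᵀPA = [0.5974 0.1688]
A−BK = [1.3896 -0.8247; -2.2987 0.9156]
AᵀP(A−BK) = [2.3799 -0.0666; -0.0666 0.2638]
P' = Q + AᵀP(A−BK) = [12.3799 -0.5666; -0.5666 0.5138]
tr(P') = 12.8937


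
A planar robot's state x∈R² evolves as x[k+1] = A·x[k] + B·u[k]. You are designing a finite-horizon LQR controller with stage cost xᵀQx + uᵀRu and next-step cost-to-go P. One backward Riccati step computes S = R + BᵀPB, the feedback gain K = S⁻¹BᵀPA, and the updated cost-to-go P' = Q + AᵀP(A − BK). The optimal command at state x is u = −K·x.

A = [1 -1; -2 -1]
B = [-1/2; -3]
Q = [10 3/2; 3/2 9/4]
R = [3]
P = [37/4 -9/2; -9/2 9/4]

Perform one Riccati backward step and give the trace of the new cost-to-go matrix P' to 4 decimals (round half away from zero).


22.9249

BᵀP = [8.8750 -4.5000]
S = R + BᵀPB = [3] + [9.0625] = [12.0625]
BᵀPA = [17.8750 -4.3750]
K = S⁻¹·BᵀPA = [1.4819 -0.3627]
A−BK = [1.7409 -1.1813; 2.4456 -2.0881]
AᵀP(A−BK) = [9.7617 -2.7668; -2.7668 0.9132]
P' = Q + AᵀP(A−BK) = [19.7617 -1.2668; -1.2668 3.1632]
tr(P') = 22.9249


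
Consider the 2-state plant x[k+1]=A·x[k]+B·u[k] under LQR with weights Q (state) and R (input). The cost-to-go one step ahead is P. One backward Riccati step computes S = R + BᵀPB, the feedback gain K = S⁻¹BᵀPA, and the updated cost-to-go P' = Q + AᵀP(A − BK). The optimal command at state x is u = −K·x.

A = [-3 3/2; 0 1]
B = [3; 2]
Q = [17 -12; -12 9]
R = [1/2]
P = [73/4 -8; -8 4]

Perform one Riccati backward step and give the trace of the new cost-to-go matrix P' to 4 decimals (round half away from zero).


30.9163

BᵀP = [38.7500 -16.0000]
S = R + BᵀPB = [1/2] + [84.2500] = [84.7500]
BᵀPA = [-116.2500 42.1250]
K = S⁻¹·BᵀPA = [-1.3717 0.4971]
A−BK = [1.1150 0.0088; 2.7434 0.0059]
AᵀP(A−BK) = [4.7920 -0.3429; -0.3429 0.1243]
P' = Q + AᵀP(A−BK) = [21.7920 -12.3429; -12.3429 9.1243]
tr(P') = 30.9163


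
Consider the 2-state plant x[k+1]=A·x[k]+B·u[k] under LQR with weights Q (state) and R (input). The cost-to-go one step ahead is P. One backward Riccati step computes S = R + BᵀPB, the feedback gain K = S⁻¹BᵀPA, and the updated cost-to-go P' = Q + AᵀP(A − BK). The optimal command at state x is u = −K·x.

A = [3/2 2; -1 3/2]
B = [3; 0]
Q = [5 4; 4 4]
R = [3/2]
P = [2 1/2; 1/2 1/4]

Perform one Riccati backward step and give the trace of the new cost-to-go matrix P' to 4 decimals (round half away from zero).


BᵀP = [6.0000 1.5000]
S = R + BᵀPB = [3/2] + [18.0000] = [19.5000]
BᵀPA = [7.5000 14.2500]
K = S⁻¹·BᵀPA = [0.3846 0.7308]
A−BK = [0.3462 -0.1923; -1.0000 1.5000]
AᵀP(A−BK) = [0.3654 0.2692; 0.2692 1.1490]
P' = Q + AᵀP(A−BK) = [5.3654 4.2692; 4.2692 5.1490]
tr(P') = 10.5144

10.5144


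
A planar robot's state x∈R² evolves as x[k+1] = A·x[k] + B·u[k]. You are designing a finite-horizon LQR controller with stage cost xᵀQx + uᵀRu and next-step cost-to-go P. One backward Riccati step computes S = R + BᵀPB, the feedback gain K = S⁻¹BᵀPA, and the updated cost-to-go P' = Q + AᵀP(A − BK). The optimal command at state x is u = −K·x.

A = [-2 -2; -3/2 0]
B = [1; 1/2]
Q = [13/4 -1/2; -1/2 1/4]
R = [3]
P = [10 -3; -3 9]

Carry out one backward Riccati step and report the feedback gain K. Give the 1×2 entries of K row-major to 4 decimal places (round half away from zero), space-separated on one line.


BᵀP = [8.5000 1.5000]
S = R + BᵀPB = [3] + [9.2500] = [12.2500]
BᵀPA = [-19.2500 -17.0000]
K = S⁻¹·BᵀPA = [-1.5714 -1.3878]
A−BK = [-0.4286 -0.6122; -0.7143 0.6939]
AᵀP(A−BK) = [12.0000 4.2857; 4.2857 16.4082]
P' = Q + AᵀP(A−BK) = [15.2500 3.7857; 3.7857 16.6582]
tr(P') = 31.9082

-1.5714 -1.3878


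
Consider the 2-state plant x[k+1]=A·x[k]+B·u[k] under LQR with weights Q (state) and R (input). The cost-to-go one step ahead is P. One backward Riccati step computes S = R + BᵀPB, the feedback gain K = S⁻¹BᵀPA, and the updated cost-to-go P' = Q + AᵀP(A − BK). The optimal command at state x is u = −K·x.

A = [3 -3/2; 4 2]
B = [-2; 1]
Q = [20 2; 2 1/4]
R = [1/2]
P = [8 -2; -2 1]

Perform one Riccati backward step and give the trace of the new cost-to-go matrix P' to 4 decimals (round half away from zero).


BᵀP = [-18.0000 5.0000]
S = R + BᵀPB = [1/2] + [41.0000] = [41.5000]
BᵀPA = [-34.0000 37.0000]
K = S⁻¹·BᵀPA = [-0.8193 0.8916]
A−BK = [1.3614 0.2831; 4.8193 1.1084]
AᵀP(A−BK) = [12.1446 2.3133; 2.3133 1.0120]
P' = Q + AᵀP(A−BK) = [32.1446 4.3133; 4.3133 1.2620]
tr(P') = 33.4066

33.4066


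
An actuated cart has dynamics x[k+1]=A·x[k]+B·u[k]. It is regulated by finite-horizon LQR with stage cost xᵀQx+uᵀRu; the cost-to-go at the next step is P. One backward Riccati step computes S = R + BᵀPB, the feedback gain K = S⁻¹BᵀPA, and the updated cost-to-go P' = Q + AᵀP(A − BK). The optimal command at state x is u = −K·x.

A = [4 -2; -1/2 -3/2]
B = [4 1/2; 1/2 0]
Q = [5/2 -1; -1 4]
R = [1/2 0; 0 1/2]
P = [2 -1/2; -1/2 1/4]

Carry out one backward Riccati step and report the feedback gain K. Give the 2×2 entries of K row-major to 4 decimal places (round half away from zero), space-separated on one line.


BᵀP = [7.7500 -1.8750; 1.0000 -0.2500]
S = R + BᵀPB = [1/2 0; 0 1/2] + [30.0625 3.8750; 3.8750 0.5000] = [30.5625 3.8750; 3.8750 1.0000]
BᵀPA = [31.9375 -12.6875; 4.1250 -1.6250]
K = S⁻¹·BᵀPA = [1.0261 -0.4111; 0.1487 -0.0322]
A−BK = [-0.1789 -0.3397; -1.0131 -1.2945]
AᵀP(A−BK) = [0.6769 -0.0518; -0.0518 0.2950]
P' = Q + AᵀP(A−BK) = [3.1769 -1.0518; -1.0518 4.2950]
tr(P') = 7.4719

1.0261 -0.4111 0.1487 -0.0322


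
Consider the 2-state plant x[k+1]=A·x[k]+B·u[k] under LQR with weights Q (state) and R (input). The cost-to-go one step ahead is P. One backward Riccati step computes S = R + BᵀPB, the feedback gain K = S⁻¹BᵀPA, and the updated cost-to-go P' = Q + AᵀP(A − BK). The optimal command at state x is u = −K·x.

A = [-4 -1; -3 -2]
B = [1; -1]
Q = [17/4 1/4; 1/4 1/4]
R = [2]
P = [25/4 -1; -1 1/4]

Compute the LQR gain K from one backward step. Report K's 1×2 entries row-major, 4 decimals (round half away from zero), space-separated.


BᵀP = [7.2500 -1.2500]
S = R + BᵀPB = [2] + [8.5000] = [10.5000]
BᵀPA = [-25.2500 -4.7500]
K = S⁻¹·BᵀPA = [-2.4048 -0.4524]
A−BK = [-1.5952 -0.5476; -5.4048 -2.4524]
AᵀP(A−BK) = [17.5298 4.0774; 4.0774 1.1012]
P' = Q + AᵀP(A−BK) = [21.7798 4.3274; 4.3274 1.3512]
tr(P') = 23.1310

-2.4048 -0.4524


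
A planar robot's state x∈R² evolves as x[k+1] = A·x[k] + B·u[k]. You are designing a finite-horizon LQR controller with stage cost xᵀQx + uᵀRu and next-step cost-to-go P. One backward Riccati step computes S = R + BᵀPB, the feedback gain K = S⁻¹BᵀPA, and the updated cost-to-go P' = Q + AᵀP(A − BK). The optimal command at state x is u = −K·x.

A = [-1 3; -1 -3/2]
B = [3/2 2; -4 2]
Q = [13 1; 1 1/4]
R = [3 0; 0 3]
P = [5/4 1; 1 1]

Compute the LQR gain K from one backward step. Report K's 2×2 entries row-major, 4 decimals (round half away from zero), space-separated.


BᵀP = [-2.1250 -2.5000; 4.5000 4.0000]
S = R + BᵀPB = [3 0; 0 3] + [6.8125 -9.2500; -9.2500 17.0000] = [9.8125 -9.2500; -9.2500 20.0000]
BᵀPA = [4.6250 -2.6250; -8.5000 7.5000]
K = S⁻¹·BᵀPA = [0.1254 0.1525; -0.3670 0.4455]
A−BK = [-0.4540 1.8803; 0.2355 -1.7812]
AᵀP(A−BK) = [0.5505 -0.6683; -0.6683 1.5589]
P' = Q + AᵀP(A−BK) = [13.5505 0.3317; 0.3317 1.8089]
tr(P') = 15.3594

0.1254 0.1525 -0.3670 0.4455


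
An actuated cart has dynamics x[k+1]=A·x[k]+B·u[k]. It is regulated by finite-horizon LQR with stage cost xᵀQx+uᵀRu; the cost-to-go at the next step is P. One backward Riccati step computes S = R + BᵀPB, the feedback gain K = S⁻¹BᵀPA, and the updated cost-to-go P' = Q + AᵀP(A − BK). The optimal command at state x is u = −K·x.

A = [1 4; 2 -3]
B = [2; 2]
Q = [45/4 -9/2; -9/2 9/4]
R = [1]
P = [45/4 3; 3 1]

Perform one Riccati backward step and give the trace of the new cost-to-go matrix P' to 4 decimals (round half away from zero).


21.5304

BᵀP = [28.5000 8.0000]
S = R + BᵀPB = [1] + [73.0000] = [74.0000]
BᵀPA = [44.5000 90.0000]
K = S⁻¹·BᵀPA = [0.6014 1.2162]
A−BK = [-0.2027 1.5676; 0.7973 -5.4324]
AᵀP(A−BK) = [0.4899 -0.1216; -0.1216 7.5405]
P' = Q + AᵀP(A−BK) = [11.7399 -4.6216; -4.6216 9.7905]
tr(P') = 21.5304
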